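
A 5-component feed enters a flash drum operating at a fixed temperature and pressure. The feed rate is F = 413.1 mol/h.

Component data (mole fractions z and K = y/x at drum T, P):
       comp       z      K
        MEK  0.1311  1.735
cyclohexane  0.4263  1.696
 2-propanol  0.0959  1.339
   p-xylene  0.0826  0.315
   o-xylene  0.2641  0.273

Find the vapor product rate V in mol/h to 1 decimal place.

V = 154.6 mol/h

Material balance + equilibrium reduce to Σ zᵢ(Kᵢ−1)/(1+ψ(Kᵢ−1)) = 0.
Feasibility: ΣzᵢKᵢ = 1.1770, Σzᵢ/Kᵢ = 1.6282 — both > 1, two phases present.
Newton iteration, ψ⁰ = 0.5:
  ψ = 0.5000: g = -0.06934, g' = -0.5938 → ψ = 0.3832
  ψ = 0.3832: g = -0.00469, g' = -0.5199 → ψ = 0.3742
Converged at ψ = 0.3742.
Then V = ψ·F = 0.3742·413.1 = 154.6 mol/h and L = F − V = 258.5 mol/h.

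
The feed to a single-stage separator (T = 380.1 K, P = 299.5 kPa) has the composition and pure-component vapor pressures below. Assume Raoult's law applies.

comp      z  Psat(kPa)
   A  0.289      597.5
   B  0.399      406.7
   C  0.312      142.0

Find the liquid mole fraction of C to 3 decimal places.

Raoult's law: Kᵢ = Pᵢˢᵃᵗ/P = Pᵢˢᵃᵗ/299.5.
  K_A = 597.5/299.5 = 1.99499, K_B = 406.7/299.5 = 1.35793, K_C = 142.0/299.5 = 0.47412
Rachford–Rice: g(ψ) = Σ zᵢ(Kᵢ−1)/(1+ψ(Kᵢ−1)) = 0.
Feasibility: ΣzᵢKᵢ = 1.266, Σzᵢ/Kᵢ = 1.097 — both > 1, two phases present.
Newton iteration, ψ⁰ = 0.61:
  ψ = 0.610: g = 0.0546, g' = -0.332 → ψ = 0.774
  ψ = 0.774: g = -0.0025, g' = -0.368 → ψ = 0.767
Converged at ψ = 0.767.
Compositions from xᵢ = zᵢ/(1+ψ(Kᵢ−1)), yᵢ = Kᵢxᵢ:
  A: x = 0.164, y = 0.327
  B: x = 0.313, y = 0.425
  C: x = 0.523, y = 0.248

x_C = 0.523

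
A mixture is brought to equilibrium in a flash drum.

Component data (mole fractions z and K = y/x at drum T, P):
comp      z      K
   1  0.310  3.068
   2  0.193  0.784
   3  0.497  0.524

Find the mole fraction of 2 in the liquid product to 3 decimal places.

Newton iteration, ψ⁰ = 0.5:
  ψ = 0.500: g = -0.0420, g' = -0.526 → ψ = 0.420
  ψ = 0.420: g = 0.0015, g' = -0.566 → ψ = 0.423
Converged at ψ = 0.423.
Compositions from xᵢ = zᵢ/(1+ψ(Kᵢ−1)), yᵢ = Kᵢxᵢ:
  1: x = 0.165, y = 0.507
  2: x = 0.212, y = 0.167
  3: x = 0.622, y = 0.326

x_2 = 0.212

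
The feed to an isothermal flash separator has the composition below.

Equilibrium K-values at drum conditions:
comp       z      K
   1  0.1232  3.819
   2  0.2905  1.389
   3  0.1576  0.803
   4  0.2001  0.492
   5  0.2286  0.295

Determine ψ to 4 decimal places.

Newton iteration, ψ⁰ = 0.5:
  ψ = 0.5000: g = -0.18086, g' = -0.5708 → ψ = 0.1831
  ψ = 0.1831: g = 0.00520, g' = -0.6833 → ψ = 0.1907
  ψ = 0.1907: g = 0.00004, g' = -0.6737 → ψ = 0.1908
Converged at ψ = 0.1908.

ψ = 0.1908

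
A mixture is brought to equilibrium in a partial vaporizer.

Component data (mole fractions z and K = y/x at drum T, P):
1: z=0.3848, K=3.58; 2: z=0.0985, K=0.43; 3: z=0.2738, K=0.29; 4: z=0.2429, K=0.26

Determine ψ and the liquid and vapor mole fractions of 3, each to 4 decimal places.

ψ = 0.3107, x_3 = 0.3513, y_3 = 0.1019

Rachford–Rice: g(ψ) = Σ zᵢ(Kᵢ−1)/(1+ψ(Kᵢ−1)) = 0.
Feasibility: ΣzᵢKᵢ = 1.5625, Σzᵢ/Kᵢ = 2.2149 — both > 1, two phases present.
Newton–Raphson from ψ = 0.61:
  ψ = 0.6100: g = -0.37090, g' = -1.3333 → ψ = 0.3318
  ψ = 0.3318: g = -0.02692, g' = -1.2621 → ψ = 0.3105
  ψ = 0.3105: g = 0.00027, g' = -1.2882 → ψ = 0.3107
Converged at ψ = 0.3107.
Compositions from xᵢ = zᵢ/(1+ψ(Kᵢ−1)), yᵢ = Kᵢxᵢ:
  1: x = 0.2136, y = 0.7646
  2: x = 0.1197, y = 0.0515
  3: x = 0.3513, y = 0.1019
  4: x = 0.3154, y = 0.0820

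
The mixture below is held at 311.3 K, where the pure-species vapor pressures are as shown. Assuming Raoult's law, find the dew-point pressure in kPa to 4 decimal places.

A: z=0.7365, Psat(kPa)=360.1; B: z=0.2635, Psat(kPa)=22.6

At the dew point ψ → 1, so Σzᵢ/Kᵢ = 1 with Kᵢ = Pᵢˢᵃᵗ/P ⇒ 1/P = Σzᵢ/Pᵢˢᵃᵗ.
1/P = 0.7365/360.1 + 0.2635/22.6 = 0.0137046 ⇒ P = 72.9684 kPa

Pdew = 72.9684 kPa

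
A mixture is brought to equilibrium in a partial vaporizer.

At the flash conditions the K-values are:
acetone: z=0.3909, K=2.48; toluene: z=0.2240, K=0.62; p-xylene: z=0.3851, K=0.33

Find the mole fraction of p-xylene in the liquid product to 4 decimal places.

x_p-xylene = 0.4720

Material balance + equilibrium reduce to Σ zᵢ(Kᵢ−1)/(1+β(Kᵢ−1)) = 0.
Feasibility: ΣzᵢKᵢ = 1.2354, Σzᵢ/Kᵢ = 1.6859 — both > 1, two phases present.
Newton–Raphson from β = 0.5:
  β = 0.5000: g = -0.16059, g' = -0.7230 → β = 0.2779
  β = 0.2779: g = -0.00228, g' = -0.7314 → β = 0.2748
Converged at β = 0.2748.
Compositions from xᵢ = zᵢ/(1+β(Kᵢ−1)), yᵢ = Kᵢxᵢ:
  acetone: x = 0.2779, y = 0.6892
  toluene: x = 0.2501, y = 0.1551
  p-xylene: x = 0.4720, y = 0.1558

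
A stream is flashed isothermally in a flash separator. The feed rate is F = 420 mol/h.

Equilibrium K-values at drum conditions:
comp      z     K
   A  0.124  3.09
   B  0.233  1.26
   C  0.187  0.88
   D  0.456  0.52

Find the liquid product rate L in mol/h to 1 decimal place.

Material balance + equilibrium reduce to Σ zᵢ(Kᵢ−1)/(1+ψ(Kᵢ−1)) = 0.
g(0) = ΣzᵢKᵢ − 1 = 0.078 and g(1) = 1 − Σzᵢ/Kᵢ = -0.314, so a root lies in (0, 1).
Newton–Raphson from ψ = 0.34:
  ψ = 0.340: g = -0.0778, g' = -0.351 → ψ = 0.119
  ψ = 0.119: g = 0.0116, g' = -0.484 → ψ = 0.143
Converged at ψ = 0.143.
Then V = ψ·F = 0.1432·420 = 60.1 mol/h and L = F − V = 359.9 mol/h.

L = 359.9 mol/h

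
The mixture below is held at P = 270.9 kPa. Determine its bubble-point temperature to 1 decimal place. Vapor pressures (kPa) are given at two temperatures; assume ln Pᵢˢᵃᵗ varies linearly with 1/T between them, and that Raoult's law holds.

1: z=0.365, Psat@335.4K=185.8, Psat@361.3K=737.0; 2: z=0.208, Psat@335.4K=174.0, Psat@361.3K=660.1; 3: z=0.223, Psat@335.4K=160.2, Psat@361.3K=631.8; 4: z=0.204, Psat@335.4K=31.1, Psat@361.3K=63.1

Bubble-point temperature: ΣzᵢPᵢˢᵃᵗ(T) = P. Interpolate ln Pᵢˢᵃᵗ = aᵢ + bᵢ/T.
  T = 335.4 K: ΣzᵢPᵢˢᵃᵗ = 146.08 kPa
  T = 361.3 K: ΣzᵢPᵢˢᵃᵗ = 560.07 kPa
  T = 348.4 K: ΣzᵢPᵢˢᵃᵗ = 293.53 kPa
  T = 341.9 K: ΣzᵢPᵢˢᵃᵗ = 208.34 kPa
  T = 345.1 K: ΣzᵢPᵢˢᵃᵗ = 247.01 kPa
  T = 346.8 K: ΣzᵢPᵢˢᵃᵗ = 270.07 kPa
Interpolating between 346.8 K and 348.4 K gives T ≈ 346.9 K.

T = 346.9 K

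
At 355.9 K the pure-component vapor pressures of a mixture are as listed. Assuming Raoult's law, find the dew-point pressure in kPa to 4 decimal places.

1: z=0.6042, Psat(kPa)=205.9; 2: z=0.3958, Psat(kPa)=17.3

Pdew = 38.7401 kPa

At the dew point ψ → 1, so Σzᵢ/Kᵢ = 1 with Kᵢ = Pᵢˢᵃᵗ/P ⇒ 1/P = Σzᵢ/Pᵢˢᵃᵗ.
1/P = 0.6042/205.9 + 0.3958/17.3 = 0.0258130 ⇒ P = 38.7401 kPa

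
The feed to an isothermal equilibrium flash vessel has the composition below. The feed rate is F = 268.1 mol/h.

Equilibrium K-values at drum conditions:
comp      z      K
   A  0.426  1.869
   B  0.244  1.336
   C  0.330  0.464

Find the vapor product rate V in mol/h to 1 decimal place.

Let β = V/F and solve Σ zᵢ(Kᵢ−1)/(1+β(Kᵢ−1)) = 0.
g(0) = ΣzᵢKᵢ − 1 = 0.275 and g(1) = 1 − Σzᵢ/Kᵢ = -0.122, so a root lies in (0, 1).
Newton iteration, β⁰ = 0.43:
  β = 0.430: g = 0.1113, g' = -0.352 → β = 0.746
  β = 0.746: g = -0.0048, g' = -0.399 → β = 0.735
  β = 0.735: g = -0.0000, g' = -0.395 → β = 0.734
Converged at β = 0.734.
Then V = β·F = 0.7345·268.1 = 196.9 mol/h and L = F − V = 71.2 mol/h.

V = 196.9 mol/h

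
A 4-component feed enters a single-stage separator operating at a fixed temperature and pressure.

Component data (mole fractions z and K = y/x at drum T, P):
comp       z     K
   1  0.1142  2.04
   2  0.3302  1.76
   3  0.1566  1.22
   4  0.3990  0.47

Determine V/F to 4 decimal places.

Rachford–Rice: g(V/F) = Σ zᵢ(Kᵢ−1)/(1+V/F(Kᵢ−1)) = 0.
Feasibility: ΣzᵢKᵢ = 1.1927, Σzᵢ/Kᵢ = 1.2209 — both > 1, two phases present.
Newton–Raphson from V/F = 0.5:
  V/F = 0.5000: g = 0.00331, g' = -0.3672 → V/F = 0.5090
Converged at V/F = 0.5090.

V/F = 0.5090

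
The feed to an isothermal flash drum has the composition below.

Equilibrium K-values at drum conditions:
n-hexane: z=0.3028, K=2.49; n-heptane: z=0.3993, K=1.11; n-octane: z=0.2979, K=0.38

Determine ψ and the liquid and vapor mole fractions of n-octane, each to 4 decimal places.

Newton–Raphson from ψ = 0.5:
  ψ = 0.5000: g = 0.03251, g' = -0.4656 → ψ = 0.5698
  ψ = 0.5698: g = -0.00025, g' = -0.4747 → ψ = 0.5693
Converged at ψ = 0.5693.
Compositions from xᵢ = zᵢ/(1+ψ(Kᵢ−1)), yᵢ = Kᵢxᵢ:
  n-hexane: x = 0.1638, y = 0.4079
  n-heptane: x = 0.3758, y = 0.4171
  n-octane: x = 0.4604, y = 0.1750

ψ = 0.5693, x_n-octane = 0.4604, y_n-octane = 0.1750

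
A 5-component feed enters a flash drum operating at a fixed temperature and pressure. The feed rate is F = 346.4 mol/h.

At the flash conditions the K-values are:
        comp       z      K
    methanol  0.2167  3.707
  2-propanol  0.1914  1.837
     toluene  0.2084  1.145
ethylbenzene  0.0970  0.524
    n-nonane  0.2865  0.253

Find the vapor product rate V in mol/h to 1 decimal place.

Material balance + equilibrium reduce to Σ zᵢ(Kᵢ−1)/(1+V/F(Kᵢ−1)) = 0.
Feasibility: ΣzᵢKᵢ = 1.5168, Σzᵢ/Kᵢ = 1.6622 — both > 1, two phases present.
Newton iteration, V/F⁰ = 0.56:
  V/F = 0.5600: g = -0.06070, g' = -0.8301 → V/F = 0.4869
  V/F = 0.4869: g = -0.00133, g' = -0.7991 → V/F = 0.4852
Converged at V/F = 0.4852.
Then V = V/F·F = 0.4852·346.4 = 168.1 mol/h and L = F − V = 178.3 mol/h.

V = 168.1 mol/h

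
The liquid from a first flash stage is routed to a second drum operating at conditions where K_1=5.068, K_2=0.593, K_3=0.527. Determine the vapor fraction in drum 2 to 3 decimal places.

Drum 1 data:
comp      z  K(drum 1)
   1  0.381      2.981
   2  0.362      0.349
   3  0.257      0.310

Drum 1:
Newton iteration, ψ₁⁰ = 0.5:
  ψ₁ = 0.500: g = -0.2409, g' = -1.000 → ψ₁ = 0.259
  ψ₁ = 0.259: g = -0.0006, g' = -1.056 → ψ₁ = 0.258
Converged at ψ₁ = 0.258.
Drum-1 compositions:
  1: x = 0.252, y = 0.751
  2: x = 0.435, y = 0.152
  3: x = 0.313, y = 0.097
Drum-2 feed = drum-1 liquid: z₂ = (0.2520, 0.4352, 0.3128).
Drum 2:
Rachford–Rice: g(ψ₂) = Σ zᵢ(Kᵢ−1)/(1+ψ₂(Kᵢ−1)) = 0.
Feasibility: ΣzᵢKᵢ = 1.700, Σzᵢ/Kᵢ = 1.377 — both > 1, two phases present.
Newton iteration, ψ₂⁰ = 0.58:
  ψ₂ = 0.580: g = -0.1306, g' = -0.626 → ψ₂ = 0.371
  ψ₂ = 0.371: g = 0.0202, g' = -0.865 → ψ₂ = 0.395
Converged at ψ₂ = 0.395.
  1: x = 0.097, y = 0.490
  2: x = 0.519, y = 0.308
  3: x = 0.385, y = 0.203

V/F (drum 2) = 0.395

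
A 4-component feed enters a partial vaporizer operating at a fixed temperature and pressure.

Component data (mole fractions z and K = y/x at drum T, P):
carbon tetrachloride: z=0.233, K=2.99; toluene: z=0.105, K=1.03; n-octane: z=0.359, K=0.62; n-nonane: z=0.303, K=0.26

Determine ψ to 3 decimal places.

Material balance + equilibrium reduce to Σ zᵢ(Kᵢ−1)/(1+ψ(Kᵢ−1)) = 0.
g(0) = ΣzᵢKᵢ − 1 = 0.106 and g(1) = 1 − Σzᵢ/Kᵢ = -0.924, so a root lies in (0, 1).
Newton–Raphson from ψ = 0.55:
  ψ = 0.550: g = -0.3261, g' = -0.765 → ψ = 0.124
  ψ = 0.124: g = -0.0148, g' = -0.852 → ψ = 0.106
  ψ = 0.106: g = 0.0002, g' = -0.880 → ψ = 0.107
Converged at ψ = 0.107.

ψ = 0.107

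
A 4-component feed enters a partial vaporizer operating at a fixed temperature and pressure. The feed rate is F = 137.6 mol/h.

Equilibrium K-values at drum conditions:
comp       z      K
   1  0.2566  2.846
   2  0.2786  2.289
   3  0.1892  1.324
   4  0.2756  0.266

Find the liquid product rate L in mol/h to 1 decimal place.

L = 37.1 mol/h

Material balance + equilibrium reduce to Σ zᵢ(Kᵢ−1)/(1+ψ(Kᵢ−1)) = 0.
g(0) = ΣzᵢKᵢ − 1 = 0.6918 and g(1) = 1 − Σzᵢ/Kᵢ = -0.3909, so a root lies in (0, 1).
Newton–Raphson from ψ = 0.55:
  ψ = 0.5500: g = 0.15797, g' = -0.8057 → ψ = 0.7461
  ψ = 0.7461: g = -0.01547, g' = -1.0134 → ψ = 0.7308
  ψ = 0.7308: g = -0.00022, g' = -0.9851 → ψ = 0.7306
Converged at ψ = 0.7306.
Then V = ψ·F = 0.7306·137.6 = 100.5 mol/h and L = F − V = 37.1 mol/h.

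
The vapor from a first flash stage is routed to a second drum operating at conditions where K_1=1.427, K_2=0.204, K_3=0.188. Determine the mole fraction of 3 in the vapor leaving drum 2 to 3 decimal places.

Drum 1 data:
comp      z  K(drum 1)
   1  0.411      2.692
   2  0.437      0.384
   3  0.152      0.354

y_3 (drum 2) = 0.016

Drum 1:
Rachford–Rice: g(ψ₁) = Σ zᵢ(Kᵢ−1)/(1+ψ₁(Kᵢ−1)) = 0.
Feasibility: ΣzᵢKᵢ = 1.328, Σzᵢ/Kᵢ = 1.720 — both > 1, two phases present.
Newton–Raphson from ψ₁ = 0.36:
  ψ₁ = 0.360: g = -0.0417, g' = -0.836 → ψ₁ = 0.310
  ψ₁ = 0.310: g = 0.0005, g' = -0.859 → ψ₁ = 0.311
Converged at ψ₁ = 0.311.
Drum-1 compositions:
  1: x = 0.269, y = 0.725
  2: x = 0.540, y = 0.208
  3: x = 0.190, y = 0.067
Drum-2 feed = drum-1 vapor: z₂ = (0.7251, 0.2075, 0.0673).
Drum 2:
Newton–Raphson from ψ₂ = 0.5:
  ψ₂ = 0.500: g = -0.1113, g' = -0.578 → ψ₂ = 0.308
  ψ₂ = 0.308: g = -0.0179, g' = -0.413 → ψ₂ = 0.264
  ψ₂ = 0.264: g = -0.0005, g' = -0.390 → ψ₂ = 0.263
Converged at ψ₂ = 0.263.
  1: x = 0.652, y = 0.930
  2: x = 0.262, y = 0.054
  3: x = 0.086, y = 0.016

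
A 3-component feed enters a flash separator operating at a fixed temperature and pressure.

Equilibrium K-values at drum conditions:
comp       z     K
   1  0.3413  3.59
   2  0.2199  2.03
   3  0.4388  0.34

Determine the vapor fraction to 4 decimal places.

Newton–Raphson from ψ = 0.5:
  ψ = 0.5000: g = 0.10242, g' = -0.9621 → ψ = 0.6065
  ψ = 0.6065: g = 0.00038, g' = -0.9662 → ψ = 0.6069
Converged at ψ = 0.6069.

ψ = 0.6069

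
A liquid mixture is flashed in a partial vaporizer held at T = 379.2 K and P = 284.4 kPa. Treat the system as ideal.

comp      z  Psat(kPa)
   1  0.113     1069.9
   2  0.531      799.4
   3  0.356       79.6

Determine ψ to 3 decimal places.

ψ = 0.711

Raoult's law: Kᵢ = Pᵢˢᵃᵗ/P = Pᵢˢᵃᵗ/284.4.
  K_1 = 1069.9/284.4 = 3.76195, K_2 = 799.4/284.4 = 2.81083, K_3 = 79.6/284.4 = 0.27989
Material balance + equilibrium reduce to Σ zᵢ(Kᵢ−1)/(1+ψ(Kᵢ−1)) = 0.
g(0) = ΣzᵢKᵢ − 1 = 1.017 and g(1) = 1 − Σzᵢ/Kᵢ = -0.491, so a root lies in (0, 1).
Iterate (Newton) starting at ψ = 0.5:
  ψ = 0.500: g = 0.2351, g' = -1.082 → ψ = 0.717
  ψ = 0.717: g = -0.0072, g' = -1.216 → ψ = 0.711
Converged at ψ = 0.711.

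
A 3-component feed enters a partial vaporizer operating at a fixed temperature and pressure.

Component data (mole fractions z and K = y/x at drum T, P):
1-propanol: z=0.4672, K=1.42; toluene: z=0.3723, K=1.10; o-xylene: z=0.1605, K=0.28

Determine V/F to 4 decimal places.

V/F = 0.5617

Material balance + equilibrium reduce to Σ zᵢ(Kᵢ−1)/(1+V/F(Kᵢ−1)) = 0.
Feasibility: ΣzᵢKᵢ = 1.1179, Σzᵢ/Kᵢ = 1.2407 — both > 1, two phases present.
Newton iteration, V/F⁰ = 0.5:
  V/F = 0.5000: g = 0.01706, g' = -0.2628 → V/F = 0.5649
  V/F = 0.5649: g = -0.00096, g' = -0.2936 → V/F = 0.5617
Converged at V/F = 0.5617.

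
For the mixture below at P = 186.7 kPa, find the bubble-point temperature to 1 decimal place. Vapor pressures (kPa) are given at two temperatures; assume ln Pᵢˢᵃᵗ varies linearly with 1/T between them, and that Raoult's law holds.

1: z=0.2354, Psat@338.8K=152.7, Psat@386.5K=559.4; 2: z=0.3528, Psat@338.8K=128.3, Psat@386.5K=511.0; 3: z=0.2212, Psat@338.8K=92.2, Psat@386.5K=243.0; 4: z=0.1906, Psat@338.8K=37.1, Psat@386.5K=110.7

Bubble-point temperature: ΣzᵢPᵢˢᵃᵗ(T) = P. Interpolate ln Pᵢˢᵃᵗ = aᵢ + bᵢ/T.
  T = 338.8 K: ΣzᵢPᵢˢᵃᵗ = 108.68 kPa
  T = 386.5 K: ΣzᵢPᵢˢᵃᵗ = 386.81 kPa
  T = 362.6 K: ΣzᵢPᵢˢᵃᵗ = 212.90 kPa
  T = 350.7 K: ΣzᵢPᵢˢᵃᵗ = 153.73 kPa
  T = 356.6 K: ΣzᵢPᵢˢᵃᵗ = 181.12 kPa
  T = 359.6 K: ΣzᵢPᵢˢᵃᵗ = 196.49 kPa
  T = 358.1 K: ΣzᵢPᵢˢᵃᵗ = 188.68 kPa
Interpolating between 356.6 K and 358.1 K gives T ≈ 357.7 K.

T = 357.7 K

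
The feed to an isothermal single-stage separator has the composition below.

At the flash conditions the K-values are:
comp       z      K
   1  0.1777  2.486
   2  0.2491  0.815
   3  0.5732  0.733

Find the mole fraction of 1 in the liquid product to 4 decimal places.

Let ψ = V/F and solve Σ zᵢ(Kᵢ−1)/(1+ψ(Kᵢ−1)) = 0.
g(0) = ΣzᵢKᵢ − 1 = 0.0649 and g(1) = 1 − Σzᵢ/Kᵢ = -0.1591, so a root lies in (0, 1).
Newton iteration, ψ⁰ = 0.5:
  ψ = 0.5000: g = -0.07591, g' = -0.1939 → ψ = 0.1086
  ψ = 0.1086: g = 0.02272, g' = -0.3431 → ψ = 0.1748
  ψ = 0.1748: g = 0.00144, g' = -0.3013 → ψ = 0.1796
Converged at ψ = 0.1796.
Compositions from xᵢ = zᵢ/(1+ψ(Kᵢ−1)), yᵢ = Kᵢxᵢ:
  1: x = 0.1403, y = 0.3487
  2: x = 0.2577, y = 0.2100
  3: x = 0.6021, y = 0.4413

x_1 = 0.1403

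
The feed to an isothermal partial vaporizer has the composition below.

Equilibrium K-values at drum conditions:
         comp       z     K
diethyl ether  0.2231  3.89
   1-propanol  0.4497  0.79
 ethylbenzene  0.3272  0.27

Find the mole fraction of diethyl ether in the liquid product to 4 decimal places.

x_diethyl ether = 0.1338

Newton–Raphson from β = 0.5:
  β = 0.5000: g = -0.21796, g' = -0.7689 → β = 0.2165
  β = 0.2165: g = 0.01396, g' = -0.9727 → β = 0.2309
  β = 0.2309: g = 0.00021, g' = -0.9445 → β = 0.2311
Converged at β = 0.2311.
Compositions from xᵢ = zᵢ/(1+β(Kᵢ−1)), yᵢ = Kᵢxᵢ:
  diethyl ether: x = 0.1338, y = 0.5203
  1-propanol: x = 0.4726, y = 0.3734
  ethylbenzene: x = 0.3936, y = 0.1063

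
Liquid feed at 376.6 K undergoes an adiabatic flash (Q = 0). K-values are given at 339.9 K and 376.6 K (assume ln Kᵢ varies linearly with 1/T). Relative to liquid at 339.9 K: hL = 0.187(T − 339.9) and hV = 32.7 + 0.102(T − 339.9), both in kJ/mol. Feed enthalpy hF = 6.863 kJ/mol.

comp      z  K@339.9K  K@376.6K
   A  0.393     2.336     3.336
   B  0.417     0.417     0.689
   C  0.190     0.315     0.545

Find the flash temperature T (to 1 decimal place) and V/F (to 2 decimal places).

T = 341.2 K, V/F = 0.20

Adiabatic flash: solve Rachford–Rice at each trial T, then check hF = ψ·hV(T) + (1−ψ)·hL(T).
  T = 339.9 K: K = (2.336, 0.417, 0.315), RR gives ψ = 0.184, H_out = 6.026 kJ/mol
  T = 376.6 K: K = (3.336, 0.689, 0.545), RR gives ψ = 0.827, H_out = 31.321 kJ/mol
  T = 358.2 K: K = (2.816, 0.543, 0.420), RR gives ψ = 0.455, H_out = 17.600 kJ/mol
  T = 349.0 K: K = (2.570, 0.477, 0.365), RR gives ψ = 0.316, H_out = 11.793 kJ/mol
  T = 344.4 K: K = (2.450, 0.446, 0.339), RR gives ψ = 0.250, H_out = 8.909 kJ/mol
  T = 342.1 K: K = (2.392, 0.431, 0.327), RR gives ψ = 0.216, H_out = 7.446 kJ/mol
Linear interpolation between T = 339.9 (H_out = 6.026) and T = 342.1 (H_out = 7.446) on hF = 6.863 gives T ≈ 341.2 K, at which ψ = 0.20.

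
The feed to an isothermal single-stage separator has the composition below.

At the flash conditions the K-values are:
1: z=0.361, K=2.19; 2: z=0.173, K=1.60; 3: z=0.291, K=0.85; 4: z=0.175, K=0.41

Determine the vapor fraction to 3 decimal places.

Let ψ = V/F and solve Σ zᵢ(Kᵢ−1)/(1+ψ(Kᵢ−1)) = 0.
g(0) = ΣzᵢKᵢ − 1 = 0.386 and g(1) = 1 − Σzᵢ/Kᵢ = -0.042, so a root lies in (0, 1).
Iterate (Newton) starting at ψ = 0.5:
  ψ = 0.500: g = 0.1555, g' = -0.368 → ψ = 0.923
  ψ = 0.923: g = -0.0057, g' = -0.444 → ψ = 0.910
Converged at ψ = 0.910.

ψ = 0.910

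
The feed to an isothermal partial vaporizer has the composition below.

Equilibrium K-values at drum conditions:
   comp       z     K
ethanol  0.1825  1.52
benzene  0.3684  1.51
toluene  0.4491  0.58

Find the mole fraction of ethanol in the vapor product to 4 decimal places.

y_ethanol = 0.2261

Rachford–Rice: g(V/F) = Σ zᵢ(Kᵢ−1)/(1+V/F(Kᵢ−1)) = 0.
Check two-phase: ΣzᵢKᵢ = 1.0942 > 1 and Σzᵢ/Kᵢ = 1.1383 > 1, so g(0) = 0.0942 > 0 and g(1) = -0.1383 < 0.
Iterate (Newton) starting at V/F = 0.5:
  V/F = 0.5000: g = -0.01374, g' = -0.2189 → V/F = 0.4372
  V/F = 0.4372: g = -0.00011, g' = -0.2157 → V/F = 0.4367
Converged at V/F = 0.4367.
Compositions from xᵢ = zᵢ/(1+V/F(Kᵢ−1)), yᵢ = Kᵢxᵢ:
  ethanol: x = 0.1487, y = 0.2261
  benzene: x = 0.3013, y = 0.4549
  toluene: x = 0.5500, y = 0.3190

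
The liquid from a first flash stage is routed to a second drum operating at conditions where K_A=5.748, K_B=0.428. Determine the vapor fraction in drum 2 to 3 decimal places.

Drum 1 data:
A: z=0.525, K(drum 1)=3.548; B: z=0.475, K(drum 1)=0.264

Drum 1:
Newton–Raphson from ψ₁ = 0.35:
  ψ₁ = 0.350: g = 0.2362, g' = -1.419 → ψ₁ = 0.516
  ψ₁ = 0.516: g = 0.0137, g' = -1.305 → ψ₁ = 0.527
Converged at ψ₁ = 0.527.
Drum-1 compositions:
  A: x = 0.224, y = 0.795
  B: x = 0.776, y = 0.205
Drum-2 feed = drum-1 liquid: z₂ = (0.2241, 0.7759).
Drum 2:
Binary case is linear: z₁(K₁−1)(1+ψ₂(K₂−1)) + z₂(K₂−1)(1+ψ₂(K₁−1)) = 0
⇒ ψ₂ = [z₁(K₁−1)+z₂(K₂−1)] / [−(K₁−1)(K₂−1)] = 0.6203/2.7159 = 0.228
  A: x = 0.108, y = 0.618
  B: x = 0.892, y = 0.382

V/F (drum 2) = 0.228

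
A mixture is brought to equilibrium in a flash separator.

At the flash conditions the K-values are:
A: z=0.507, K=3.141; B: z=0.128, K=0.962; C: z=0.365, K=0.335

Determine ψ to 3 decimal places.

Let ψ = V/F and solve Σ zᵢ(Kᵢ−1)/(1+ψ(Kᵢ−1)) = 0.
Check two-phase: ΣzᵢKᵢ = 1.838 > 1 and Σzᵢ/Kᵢ = 1.384 > 1, so g(0) = 0.838 > 0 and g(1) = -0.384 < 0.
Iterate (Newton) starting at ψ = 0.59:
  ψ = 0.590: g = 0.0752, g' = -0.891 → ψ = 0.674
  ψ = 0.674: g = -0.0009, g' = -0.920 → ψ = 0.673
Converged at ψ = 0.673.

ψ = 0.673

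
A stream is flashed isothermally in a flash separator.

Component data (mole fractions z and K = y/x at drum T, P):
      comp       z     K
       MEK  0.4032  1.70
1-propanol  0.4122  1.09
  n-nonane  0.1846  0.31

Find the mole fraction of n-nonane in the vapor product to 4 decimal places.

Iterate (Newton) starting at ψ = 0.48:
  ψ = 0.4800: g = 0.05637, g' = -0.3102 → ψ = 0.6617
  ψ = 0.6617: g = -0.00648, g' = -0.3929 → ψ = 0.6452
  ψ = 0.6452: g = -0.00009, g' = -0.3823 → ψ = 0.6450
Converged at ψ = 0.6450.
Compositions from xᵢ = zᵢ/(1+ψ(Kᵢ−1)), yᵢ = Kᵢxᵢ:
  MEK: x = 0.2778, y = 0.4722
  1-propanol: x = 0.3896, y = 0.4246
  n-nonane: x = 0.3326, y = 0.1031

y_n-nonane = 0.1031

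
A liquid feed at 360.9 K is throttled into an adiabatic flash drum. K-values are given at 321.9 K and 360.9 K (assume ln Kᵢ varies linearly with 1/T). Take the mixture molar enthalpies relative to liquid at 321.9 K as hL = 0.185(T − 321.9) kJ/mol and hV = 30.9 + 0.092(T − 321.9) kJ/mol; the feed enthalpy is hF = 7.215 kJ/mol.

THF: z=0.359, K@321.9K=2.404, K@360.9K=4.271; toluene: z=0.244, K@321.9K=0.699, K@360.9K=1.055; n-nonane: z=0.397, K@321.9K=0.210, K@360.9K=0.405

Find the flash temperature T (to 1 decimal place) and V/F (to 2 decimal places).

Adiabatic flash: solve Rachford–Rice at each trial T, then check hF = ψ·hV(T) + (1−ψ)·hL(T).
  T = 321.9 K: K = (2.404, 0.699, 0.210), RR gives ψ = 0.130, H_out = 4.027 kJ/mol
  T = 360.9 K: K = (4.271, 1.055, 0.405), RR gives ψ = 0.654, H_out = 25.064 kJ/mol
  T = 341.4 K: K = (3.257, 0.869, 0.297), RR gives ψ = 0.404, H_out = 15.371 kJ/mol
  T = 331.6 K: K = (2.809, 0.781, 0.251), RR gives ψ = 0.278, H_out = 10.122 kJ/mol
  T = 326.8 K: K = (2.604, 0.740, 0.230), RR gives ψ = 0.209, H_out = 7.263 kJ/mol
  T = 324.4 K: K = (2.505, 0.720, 0.220), RR gives ψ = 0.172, H_out = 5.725 kJ/mol
Linear interpolation between T = 324.4 (H_out = 5.725) and T = 326.8 (H_out = 7.263) on hF = 7.215 gives T ≈ 326.7 K, at which ψ = 0.21.

T = 326.7 K, V/F = 0.21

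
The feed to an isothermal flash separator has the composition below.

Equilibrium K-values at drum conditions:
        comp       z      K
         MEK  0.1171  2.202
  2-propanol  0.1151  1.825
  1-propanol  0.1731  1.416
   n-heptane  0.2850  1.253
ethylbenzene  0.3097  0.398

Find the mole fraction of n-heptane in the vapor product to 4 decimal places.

y_n-heptane = 0.3147

Newton–Raphson from ψ = 0.38:
  ψ = 0.3800: g = 0.05514, g' = -0.3513 → ψ = 0.5369
  ψ = 0.5369: g = -0.00179, g' = -0.3793 → ψ = 0.5322
Converged at ψ = 0.5322.
Compositions from xᵢ = zᵢ/(1+ψ(Kᵢ−1)), yᵢ = Kᵢxᵢ:
  MEK: x = 0.0714, y = 0.1573
  2-propanol: x = 0.0800, y = 0.1460
  1-propanol: x = 0.1417, y = 0.2007
  n-heptane: x = 0.2512, y = 0.3147
  ethylbenzene: x = 0.4557, y = 0.1814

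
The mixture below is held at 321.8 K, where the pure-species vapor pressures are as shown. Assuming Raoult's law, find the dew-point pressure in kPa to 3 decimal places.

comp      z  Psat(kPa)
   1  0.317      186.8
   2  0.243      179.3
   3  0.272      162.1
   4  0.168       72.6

Pdew = 141.959 kPa

At the dew point ψ → 1, so Σzᵢ/Kᵢ = 1 with Kᵢ = Pᵢˢᵃᵗ/P ⇒ 1/P = Σzᵢ/Pᵢˢᵃᵗ.
1/P = 0.317/186.8 + 0.243/179.3 + 0.272/162.1 + 0.168/72.6 = 0.007044 ⇒ P = 141.959 kPa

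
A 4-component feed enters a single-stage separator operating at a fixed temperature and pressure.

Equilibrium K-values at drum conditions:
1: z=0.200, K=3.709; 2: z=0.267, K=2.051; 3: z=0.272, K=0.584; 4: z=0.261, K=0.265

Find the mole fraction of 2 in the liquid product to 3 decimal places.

Material balance + equilibrium reduce to Σ zᵢ(Kᵢ−1)/(1+ψ(Kᵢ−1)) = 0.
Feasibility: ΣzᵢKᵢ = 1.517, Σzᵢ/Kᵢ = 1.635 — both > 1, two phases present.
Iterate (Newton) starting at ψ = 0.59:
  ψ = 0.590: g = -0.1069, g' = -0.852 → ψ = 0.464
  ψ = 0.464: g = -0.0030, g' = -0.818 → ψ = 0.461
Converged at ψ = 0.461.
Compositions from xᵢ = zᵢ/(1+ψ(Kᵢ−1)), yᵢ = Kᵢxᵢ:
  1: x = 0.089, y = 0.330
  2: x = 0.180, y = 0.369
  3: x = 0.336, y = 0.197
  4: x = 0.395, y = 0.105

x_2 = 0.180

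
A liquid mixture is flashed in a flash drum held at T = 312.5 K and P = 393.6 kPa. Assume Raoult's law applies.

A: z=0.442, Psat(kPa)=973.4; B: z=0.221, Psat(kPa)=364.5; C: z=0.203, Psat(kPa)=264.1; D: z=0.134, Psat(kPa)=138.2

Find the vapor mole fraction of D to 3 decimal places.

Raoult's law: Kᵢ = Pᵢˢᵃᵗ/P = Pᵢˢᵃᵗ/393.6.
  K_A = 973.4/393.6 = 2.47307, K_B = 364.5/393.6 = 0.92607, K_C = 264.1/393.6 = 0.67099, K_D = 138.2/393.6 = 0.35112
Let ψ = V/F and solve Σ zᵢ(Kᵢ−1)/(1+ψ(Kᵢ−1)) = 0.
Check two-phase: ΣzᵢKᵢ = 1.481 > 1 and Σzᵢ/Kᵢ = 1.102 > 1, so g(0) = 0.481 > 0 and g(1) = -0.102 < 0.
Newton iteration, ψ⁰ = 0.5:
  ψ = 0.500: g = 0.1493, g' = -0.474 → ψ = 0.815
  ψ = 0.815: g = 0.0028, g' = -0.494 → ψ = 0.820
Converged at ψ = 0.820.
Compositions from xᵢ = zᵢ/(1+ψ(Kᵢ−1)), yᵢ = Kᵢxᵢ:
  A: x = 0.200, y = 0.495
  B: x = 0.235, y = 0.218
  C: x = 0.278, y = 0.187
  D: x = 0.287, y = 0.101

y_D = 0.101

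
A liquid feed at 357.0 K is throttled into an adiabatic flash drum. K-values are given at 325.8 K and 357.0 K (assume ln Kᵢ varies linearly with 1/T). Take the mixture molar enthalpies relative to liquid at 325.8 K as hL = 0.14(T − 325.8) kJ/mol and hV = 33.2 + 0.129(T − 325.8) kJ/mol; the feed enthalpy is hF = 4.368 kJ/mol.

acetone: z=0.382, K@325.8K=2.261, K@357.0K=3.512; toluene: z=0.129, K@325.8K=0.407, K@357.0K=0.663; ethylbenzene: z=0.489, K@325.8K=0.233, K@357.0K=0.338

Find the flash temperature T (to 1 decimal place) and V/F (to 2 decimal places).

Adiabatic flash: solve Rachford–Rice at each trial T, then check hF = ψ·hV(T) + (1−ψ)·hL(T).
  T = 325.8 K: K = (2.261, 0.407, 0.233), RR gives ψ = 0.033, H_out = 1.082 kJ/mol
  T = 357.0 K: K = (3.512, 0.663, 0.338), RR gives ψ = 0.388, H_out = 17.127 kJ/mol
  T = 341.4 K: K = (2.846, 0.525, 0.283), RR gives ψ = 0.236, H_out = 9.988 kJ/mol
  T = 333.6 K: K = (2.544, 0.464, 0.257), RR gives ψ = 0.145, H_out = 5.889 kJ/mol
  T = 329.7 K: K = (2.400, 0.435, 0.245), RR gives ψ = 0.092, H_out = 3.600 kJ/mol
  T = 331.6 K: K = (2.469, 0.449, 0.251), RR gives ψ = 0.119, H_out = 4.740 kJ/mol
Linear interpolation between T = 329.7 (H_out = 3.600) and T = 331.6 (H_out = 4.740) on hF = 4.368 gives T ≈ 331.0 K, at which ψ = 0.11.

T = 331.0 K, V/F = 0.11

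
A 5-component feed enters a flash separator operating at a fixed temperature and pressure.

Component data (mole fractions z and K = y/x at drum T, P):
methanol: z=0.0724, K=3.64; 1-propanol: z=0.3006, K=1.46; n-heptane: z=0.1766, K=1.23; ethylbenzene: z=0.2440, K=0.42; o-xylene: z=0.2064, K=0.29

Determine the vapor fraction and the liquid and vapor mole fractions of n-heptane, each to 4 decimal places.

Material balance + equilibrium reduce to Σ zᵢ(Kᵢ−1)/(1+ψ(Kᵢ−1)) = 0.
Check two-phase: ΣzᵢKᵢ = 1.0820 > 1 and Σzᵢ/Kᵢ = 1.6620 > 1, so g(0) = 0.0820 > 0 and g(1) = -0.6620 < 0.
Newton iteration, ψ⁰ = 0.5:
  ψ = 0.5000: g = -0.19529, g' = -0.5562 → ψ = 0.1489
  ψ = 0.1489: g = -0.01288, g' = -0.5529 → ψ = 0.1256
  ψ = 0.1256: g = 0.00021, g' = -0.5712 → ψ = 0.1260
Converged at ψ = 0.1260.
Compositions from xᵢ = zᵢ/(1+ψ(Kᵢ−1)), yᵢ = Kᵢxᵢ:
  methanol: x = 0.0543, y = 0.1978
  1-propanol: x = 0.2841, y = 0.4148
  n-heptane: x = 0.1716, y = 0.2111
  ethylbenzene: x = 0.2632, y = 0.1106
  o-xylene: x = 0.2267, y = 0.0657

ψ = 0.1260, x_n-heptane = 0.1716, y_n-heptane = 0.2111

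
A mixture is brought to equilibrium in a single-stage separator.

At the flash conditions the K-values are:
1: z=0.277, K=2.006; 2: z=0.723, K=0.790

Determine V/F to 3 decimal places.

Rachford–Rice: g(V/F) = Σ zᵢ(Kᵢ−1)/(1+V/F(Kᵢ−1)) = 0.
g(0) = ΣzᵢKᵢ − 1 = 0.127 and g(1) = 1 − Σzᵢ/Kᵢ = -0.053, so a root lies in (0, 1).
Binary case is linear: z₁(K₁−1)(1+V/F(K₂−1)) + z₂(K₂−1)(1+V/F(K₁−1)) = 0
⇒ V/F = [z₁(K₁−1)+z₂(K₂−1)] / [−(K₁−1)(K₂−1)] = 0.1268/0.2113 = 0.600

V/F = 0.600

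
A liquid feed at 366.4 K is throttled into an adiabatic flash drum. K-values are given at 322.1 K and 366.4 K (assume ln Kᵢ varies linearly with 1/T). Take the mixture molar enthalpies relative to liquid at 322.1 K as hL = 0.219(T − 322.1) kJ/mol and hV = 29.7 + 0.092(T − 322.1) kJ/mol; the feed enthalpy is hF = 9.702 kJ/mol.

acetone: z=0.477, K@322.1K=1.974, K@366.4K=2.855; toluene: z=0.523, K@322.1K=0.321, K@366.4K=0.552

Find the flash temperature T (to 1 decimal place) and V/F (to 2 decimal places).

Adiabatic flash: solve Rachford–Rice at each trial T, then check hF = ψ·hV(T) + (1−ψ)·hL(T).
  T = 322.1 K: K = (1.974, 0.321), RR gives ψ = 0.166, H_out = 4.917 kJ/mol
  T = 366.4 K: K = (2.855, 0.552), RR gives ψ = 0.783, H_out = 28.547 kJ/mol
  T = 344.2 K: K = (2.401, 0.428), RR gives ψ = 0.461, H_out = 17.233 kJ/mol
  T = 333.1 K: K = (2.183, 0.372), RR gives ψ = 0.318, H_out = 11.405 kJ/mol
  T = 327.6 K: K = (2.078, 0.346), RR gives ψ = 0.244, H_out = 8.287 kJ/mol
  T = 330.4 K: K = (2.131, 0.359), RR gives ψ = 0.282, H_out = 9.901 kJ/mol
  T = 329.0 K: K = (2.104, 0.353), RR gives ψ = 0.263, H_out = 9.101 kJ/mol
  T = 329.7 K: K = (2.118, 0.356), RR gives ψ = 0.273, H_out = 9.503 kJ/mol
Linear interpolation between T = 329.7 (H_out = 9.503) and T = 330.4 (H_out = 9.901) on hF = 9.702 gives T ≈ 330.0 K, at which ψ = 0.28.

T = 330.0 K, V/F = 0.28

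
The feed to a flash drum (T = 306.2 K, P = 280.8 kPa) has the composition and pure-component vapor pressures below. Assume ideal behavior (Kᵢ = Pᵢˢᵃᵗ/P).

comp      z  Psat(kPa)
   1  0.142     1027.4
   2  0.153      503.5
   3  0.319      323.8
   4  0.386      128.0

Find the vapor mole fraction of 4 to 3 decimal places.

Raoult's law: Kᵢ = Pᵢˢᵃᵗ/P = Pᵢˢᵃᵗ/280.8.
  K_1 = 1027.4/280.8 = 3.65883, K_2 = 503.5/280.8 = 1.79309, K_3 = 323.8/280.8 = 1.15313, K_4 = 128.0/280.8 = 0.45584
Iterate (Newton) starting at β = 0.65:
  β = 0.650: g = -0.0621, g' = -0.457 → β = 0.514
  β = 0.514: g = -0.0006, g' = -0.455 → β = 0.513
Converged at β = 0.513.
Compositions from xᵢ = zᵢ/(1+β(Kᵢ−1)), yᵢ = Kᵢxᵢ:
  1: x = 0.060, y = 0.220
  2: x = 0.109, y = 0.195
  3: x = 0.296, y = 0.341
  4: x = 0.535, y = 0.244

y_4 = 0.244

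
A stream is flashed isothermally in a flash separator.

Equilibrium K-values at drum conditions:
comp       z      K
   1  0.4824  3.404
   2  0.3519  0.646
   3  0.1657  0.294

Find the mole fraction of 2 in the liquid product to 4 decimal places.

x_2 = 0.4778

Let ψ = V/F and solve Σ zᵢ(Kᵢ−1)/(1+ψ(Kᵢ−1)) = 0.
Feasibility: ΣzᵢKᵢ = 1.9181, Σzᵢ/Kᵢ = 1.2501 — both > 1, two phases present.
Newton–Raphson from ψ = 0.5:
  ψ = 0.5000: g = 0.19448, g' = -0.8374 → ψ = 0.7322
  ψ = 0.7322: g = 0.00978, g' = -0.8002 → ψ = 0.7445
  ψ = 0.7445: g = -0.00004, g' = -0.8065 → ψ = 0.7444
Converged at ψ = 0.7444.
Compositions from xᵢ = zᵢ/(1+ψ(Kᵢ−1)), yᵢ = Kᵢxᵢ:
  1: x = 0.1729, y = 0.5886
  2: x = 0.4778, y = 0.3087
  3: x = 0.3493, y = 0.1027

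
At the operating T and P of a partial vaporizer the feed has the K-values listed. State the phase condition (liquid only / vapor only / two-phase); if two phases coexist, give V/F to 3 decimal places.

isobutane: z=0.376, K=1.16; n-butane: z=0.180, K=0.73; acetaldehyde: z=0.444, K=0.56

liquid only

ΣzᵢKᵢ = 0.816; Σzᵢ/Kᵢ = 1.364.
Since ΣzᵢKᵢ < 1 the mixture is below its bubble point — single liquid phase.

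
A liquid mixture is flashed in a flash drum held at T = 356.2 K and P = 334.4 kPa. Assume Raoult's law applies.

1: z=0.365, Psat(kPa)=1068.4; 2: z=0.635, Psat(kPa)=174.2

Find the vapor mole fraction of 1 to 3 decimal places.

Raoult's law: Kᵢ = Pᵢˢᵃᵗ/P = Pᵢˢᵃᵗ/334.4.
  K_1 = 1068.4/334.4 = 3.19498, K_2 = 174.2/334.4 = 0.52093
Binary case is linear: z₁(K₁−1)(1+ψ(K₂−1)) + z₂(K₂−1)(1+ψ(K₁−1)) = 0
⇒ ψ = [z₁(K₁−1)+z₂(K₂−1)] / [−(K₁−1)(K₂−1)] = 0.4970/1.0515 = 0.473
Compositions from xᵢ = zᵢ/(1+ψ(Kᵢ−1)), yᵢ = Kᵢxᵢ:
  1: x = 0.179, y = 0.572
  2: x = 0.821, y = 0.428

y_1 = 0.572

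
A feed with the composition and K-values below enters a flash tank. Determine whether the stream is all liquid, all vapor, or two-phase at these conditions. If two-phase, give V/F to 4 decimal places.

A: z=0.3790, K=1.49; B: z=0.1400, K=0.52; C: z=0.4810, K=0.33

all liquid

ΣzᵢKᵢ = 0.7962; Σzᵢ/Kᵢ = 1.9812.
Since ΣzᵢKᵢ < 1 the mixture is below its bubble point — single liquid phase.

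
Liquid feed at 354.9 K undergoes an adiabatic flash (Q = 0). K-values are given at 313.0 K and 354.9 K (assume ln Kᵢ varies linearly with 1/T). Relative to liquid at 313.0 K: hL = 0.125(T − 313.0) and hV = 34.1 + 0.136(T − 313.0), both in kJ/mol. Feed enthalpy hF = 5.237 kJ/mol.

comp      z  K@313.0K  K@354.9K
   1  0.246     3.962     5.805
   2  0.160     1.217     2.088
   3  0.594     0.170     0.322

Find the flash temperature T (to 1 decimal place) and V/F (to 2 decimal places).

Adiabatic flash: solve Rachford–Rice at each trial T, then check hF = ψ·hV(T) + (1−ψ)·hL(T).
  T = 313.0 K: K = (3.962, 1.217, 0.170), RR gives ψ = 0.134, H_out = 4.583 kJ/mol
  T = 354.9 K: K = (5.805, 2.088, 0.322), RR gives ψ = 0.379, H_out = 18.343 kJ/mol
  T = 333.9 K: K = (4.851, 1.620, 0.239), RR gives ψ = 0.257, H_out = 11.421 kJ/mol
  T = 323.4 K: K = (4.396, 1.410, 0.202), RR gives ψ = 0.196, H_out = 8.020 kJ/mol
  T = 318.2 K: K = (4.177, 1.311, 0.186), RR gives ψ = 0.166, H_out = 6.316 kJ/mol
  T = 315.6 K: K = (4.069, 1.264, 0.178), RR gives ψ = 0.150, H_out = 5.454 kJ/mol
  T = 314.3 K: K = (4.015, 1.240, 0.174), RR gives ψ = 0.142, H_out = 5.019 kJ/mol
Linear interpolation between T = 314.3 (H_out = 5.019) and T = 315.6 (H_out = 5.454) on hF = 5.237 gives T ≈ 315.0 K, at which ψ = 0.15.

T = 315.0 K, V/F = 0.15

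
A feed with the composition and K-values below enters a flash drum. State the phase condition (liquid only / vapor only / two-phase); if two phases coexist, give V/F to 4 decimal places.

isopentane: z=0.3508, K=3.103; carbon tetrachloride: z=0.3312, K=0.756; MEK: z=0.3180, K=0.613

two-phase, V/F = 0.7895

ΣzᵢKᵢ = 1.5339; Σzᵢ/Kᵢ = 1.0699.
Both exceed 1, so a two-phase solution exists.
Material balance + equilibrium reduce to Σ zᵢ(Kᵢ−1)/(1+ψ(Kᵢ−1)) = 0.
Newton iteration, ψ⁰ = 0.5:
  ψ = 0.5000: g = 0.11497, g' = -0.4674 → ψ = 0.7460
  ψ = 0.7460: g = 0.01539, g' = -0.3587 → ψ = 0.7889
  ψ = 0.7889: g = 0.00023, g' = -0.3484 → ψ = 0.7895
Converged at ψ = 0.7895.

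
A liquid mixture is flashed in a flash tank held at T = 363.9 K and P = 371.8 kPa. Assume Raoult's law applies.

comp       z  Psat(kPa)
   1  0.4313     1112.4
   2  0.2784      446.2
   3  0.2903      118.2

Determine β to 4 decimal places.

β = 0.7352

Raoult's law: Kᵢ = Pᵢˢᵃᵗ/P = Pᵢˢᵃᵗ/371.8.
  K_1 = 1112.4/371.8 = 2.991931, K_2 = 446.2/371.8 = 1.200108, K_3 = 118.2/371.8 = 0.317913
Rachford–Rice: g(β) = Σ zᵢ(Kᵢ−1)/(1+β(Kᵢ−1)) = 0.
g(0) = ΣzᵢKᵢ − 1 = 0.7168 and g(1) = 1 − Σzᵢ/Kᵢ = -0.2893, so a root lies in (0, 1).
Iterate (Newton) starting at β = 0.55:
  β = 0.5500: g = 0.14327, g' = -0.7447 → β = 0.7424
  β = 0.7424: g = -0.00604, g' = -0.8413 → β = 0.7352
Converged at β = 0.7352.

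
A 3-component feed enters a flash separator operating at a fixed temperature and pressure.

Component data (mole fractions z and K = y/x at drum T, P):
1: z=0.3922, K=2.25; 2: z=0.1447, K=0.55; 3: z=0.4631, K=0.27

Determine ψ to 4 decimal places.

ψ = 0.1036

Material balance + equilibrium reduce to Σ zᵢ(Kᵢ−1)/(1+ψ(Kᵢ−1)) = 0.
Check two-phase: ΣzᵢKᵢ = 1.0871 > 1 and Σzᵢ/Kᵢ = 2.1526 > 1, so g(0) = 0.0871 > 0 and g(1) = -1.1526 < 0.
Newton iteration, ψ⁰ = 0.46:
  ψ = 0.4600: g = -0.27982, g' = -0.8530 → ψ = 0.1320
  ψ = 0.1320: g = -0.02250, g' = -0.7869 → ψ = 0.1034
  ψ = 0.1034: g = 0.00020, g' = -0.8015 → ψ = 0.1036
Converged at ψ = 0.1036.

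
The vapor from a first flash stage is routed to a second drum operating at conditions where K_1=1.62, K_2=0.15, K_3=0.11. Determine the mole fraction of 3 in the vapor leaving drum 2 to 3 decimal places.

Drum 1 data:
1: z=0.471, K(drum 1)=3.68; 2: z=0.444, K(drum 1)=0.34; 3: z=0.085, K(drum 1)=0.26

Drum 1:
Iterate (Newton) starting at ψ₁ = 0.5:
  ψ₁ = 0.500: g = 0.0022, g' = -1.166 → ψ₁ = 0.502
Converged at ψ₁ = 0.502.
Drum-1 compositions:
  1: x = 0.201, y = 0.739
  2: x = 0.664, y = 0.226
  3: x = 0.135, y = 0.035
Drum-2 feed = drum-1 vapor: z₂ = (0.7391, 0.2257, 0.0352).
Drum 2:
Rachford–Rice: g(ψ₂) = Σ zᵢ(Kᵢ−1)/(1+ψ₂(Kᵢ−1)) = 0.
Feasibility: ΣzᵢKᵢ = 1.235, Σzᵢ/Kᵢ = 2.281 — both > 1, two phases present.
Newton–Raphson from ψ₂ = 0.41:
  ψ₂ = 0.410: g = 0.0216, g' = -0.634 → ψ₂ = 0.444
  ψ₂ = 0.444: g = -0.0006, g' = -0.672 → ψ₂ = 0.443
Converged at ψ₂ = 0.443.
  1: x = 0.580, y = 0.939
  2: x = 0.362, y = 0.054
  3: x = 0.058, y = 0.006

y_3 (drum 2) = 0.006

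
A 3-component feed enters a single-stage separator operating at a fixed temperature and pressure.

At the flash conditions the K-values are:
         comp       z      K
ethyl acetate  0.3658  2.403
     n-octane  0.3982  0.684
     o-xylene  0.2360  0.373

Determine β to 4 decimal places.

β = 0.3752

Material balance + equilibrium reduce to Σ zᵢ(Kᵢ−1)/(1+β(Kᵢ−1)) = 0.
Check two-phase: ΣzᵢKᵢ = 1.2394 > 1 and Σzᵢ/Kᵢ = 1.3671 > 1, so g(0) = 0.2394 > 0 and g(1) = -0.3671 < 0.
Iterate (Newton) starting at β = 0.52:
  β = 0.5200: g = -0.07340, g' = -0.5019 → β = 0.3738
  β = 0.3738: g = 0.00072, g' = -0.5193 → β = 0.3752
Converged at β = 0.3752.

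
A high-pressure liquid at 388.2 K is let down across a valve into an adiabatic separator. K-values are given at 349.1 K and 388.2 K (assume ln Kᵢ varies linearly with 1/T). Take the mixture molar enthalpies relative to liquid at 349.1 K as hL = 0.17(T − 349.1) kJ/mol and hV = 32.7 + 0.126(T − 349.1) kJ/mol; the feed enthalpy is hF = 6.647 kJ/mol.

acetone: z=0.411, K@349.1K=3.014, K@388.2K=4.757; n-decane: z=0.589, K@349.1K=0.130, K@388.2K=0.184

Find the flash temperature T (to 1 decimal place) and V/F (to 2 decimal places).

Adiabatic flash: solve Rachford–Rice at each trial T, then check hF = ψ·hV(T) + (1−ψ)·hL(T).
  T = 349.1 K: K = (3.014, 0.130), RR gives ψ = 0.180, H_out = 5.885 kJ/mol
  T = 388.2 K: K = (4.757, 0.184), RR gives ψ = 0.347, H_out = 17.394 kJ/mol
  T = 368.6 K: K = (3.830, 0.156), RR gives ψ = 0.279, H_out = 12.195 kJ/mol
  T = 358.9 K: K = (3.411, 0.143), RR gives ψ = 0.235, H_out = 9.255 kJ/mol
  T = 354.0 K: K = (3.209, 0.136), RR gives ψ = 0.209, H_out = 7.631 kJ/mol
  T = 351.6 K: K = (3.113, 0.133), RR gives ψ = 0.195, H_out = 6.792 kJ/mol
  T = 350.4 K: K = (3.065, 0.132), RR gives ψ = 0.188, H_out = 6.361 kJ/mol
Linear interpolation between T = 350.4 (H_out = 6.361) and T = 351.6 (H_out = 6.792) on hF = 6.647 gives T ≈ 351.2 K, at which ψ = 0.19.

T = 351.2 K, V/F = 0.19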